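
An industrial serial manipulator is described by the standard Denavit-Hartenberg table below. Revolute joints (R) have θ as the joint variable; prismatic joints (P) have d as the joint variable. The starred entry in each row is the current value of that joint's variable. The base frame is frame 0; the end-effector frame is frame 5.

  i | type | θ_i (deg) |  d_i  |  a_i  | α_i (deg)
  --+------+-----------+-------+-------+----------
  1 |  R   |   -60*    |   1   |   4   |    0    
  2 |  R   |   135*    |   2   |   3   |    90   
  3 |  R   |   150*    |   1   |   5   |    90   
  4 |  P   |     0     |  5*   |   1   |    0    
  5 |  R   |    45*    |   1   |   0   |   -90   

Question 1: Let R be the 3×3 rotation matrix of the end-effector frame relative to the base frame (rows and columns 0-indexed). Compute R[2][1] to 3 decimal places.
-0.866

End-effector y-axis (col 1 of R) = (-0.1294,-0.4830,-0.8660)
R[2][1] = -0.8660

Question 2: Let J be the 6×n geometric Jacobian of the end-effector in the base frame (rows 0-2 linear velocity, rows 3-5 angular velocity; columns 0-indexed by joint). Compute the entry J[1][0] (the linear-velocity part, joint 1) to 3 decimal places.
3.174

axis z_0 = ẑ; lever o_n−o_0 = (3.1740,-2.9465,11.1962)
cross product → J_v[:, 0] = (2.9465,3.1740,-0.0000)
J_ω[:, 0] = z_0
entry J[1][0] = 3.1740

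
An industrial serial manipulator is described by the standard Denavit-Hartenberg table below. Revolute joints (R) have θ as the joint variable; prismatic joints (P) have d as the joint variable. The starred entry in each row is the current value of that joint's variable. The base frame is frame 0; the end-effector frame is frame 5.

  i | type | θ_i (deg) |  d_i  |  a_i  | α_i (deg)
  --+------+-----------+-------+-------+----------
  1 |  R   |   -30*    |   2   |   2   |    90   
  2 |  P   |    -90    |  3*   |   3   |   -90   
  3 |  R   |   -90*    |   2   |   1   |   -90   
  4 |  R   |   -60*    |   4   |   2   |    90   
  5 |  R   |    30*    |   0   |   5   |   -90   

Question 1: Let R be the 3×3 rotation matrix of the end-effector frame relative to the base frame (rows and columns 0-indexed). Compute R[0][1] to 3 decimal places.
-0.866

End-effector y-axis (col 1 of R) = (-0.8660,-0.5000,-0.0000)
R[0][1] = -0.8660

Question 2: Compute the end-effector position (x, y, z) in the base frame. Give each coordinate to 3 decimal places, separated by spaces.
after link 1: o_1 = (1.7321, -1.0000, 2.0000)
after link 2: o_2 = (0.2321, -3.5981, -1.0000)
after link 3: o_3 = (1.4641, -5.4641, -1.0000)
after link 4: o_4 = (2.4641, -7.1962, -5.0000)
after link 5: o_5 = (4.6292, -10.9462, -7.5000)

4.629 -10.946 -7.500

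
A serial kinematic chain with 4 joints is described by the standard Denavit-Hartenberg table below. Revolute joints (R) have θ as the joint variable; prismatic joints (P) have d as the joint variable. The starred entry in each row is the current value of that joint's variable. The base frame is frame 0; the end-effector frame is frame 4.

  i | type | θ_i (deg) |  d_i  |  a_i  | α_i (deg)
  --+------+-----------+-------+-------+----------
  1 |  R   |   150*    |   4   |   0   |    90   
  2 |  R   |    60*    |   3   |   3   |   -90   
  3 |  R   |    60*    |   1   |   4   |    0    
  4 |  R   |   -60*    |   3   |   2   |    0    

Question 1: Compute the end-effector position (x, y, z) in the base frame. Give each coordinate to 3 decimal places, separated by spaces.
-0.263 -0.384 12.062

after link 1: o_1 = (0.0000, 0.0000, 4.0000)
after link 2: o_2 = (0.2010, 3.3481, 6.5981)
after link 3: o_3 = (-1.6471, 0.4151, 8.8301)
after link 4: o_4 = (-0.2631, -0.3840, 12.0622)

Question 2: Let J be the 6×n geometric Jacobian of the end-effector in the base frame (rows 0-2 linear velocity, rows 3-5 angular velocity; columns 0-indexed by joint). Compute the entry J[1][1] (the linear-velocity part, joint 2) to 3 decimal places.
-4.031

axis z_1 = (0.5000,0.8660,0.0000); lever o_n−o_1 = (-0.2631,-0.3840,8.0622)
cross product → J_v[:, 1] = (6.9821,-4.0311,0.0359)
J_ω[:, 1] = z_1
entry J[1][1] = -4.0311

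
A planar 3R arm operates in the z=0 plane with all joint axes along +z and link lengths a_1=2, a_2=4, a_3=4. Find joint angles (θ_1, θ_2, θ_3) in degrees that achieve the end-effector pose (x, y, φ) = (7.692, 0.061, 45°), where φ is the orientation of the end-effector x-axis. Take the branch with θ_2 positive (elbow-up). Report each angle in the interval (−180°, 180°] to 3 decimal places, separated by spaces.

-60.004 45.004 60.000

wrist centre = target − a_3·(cos φ, sin φ) = (4.8636, -2.7674)
cos θ_2 = (31.3130−2²−4²)/(2·2·4) = 0.7071; θ_2 = 45.0036° (elbow-up)
β = atan2(-2.7674,4.8636) = -29.6404°; ψ = atan2(2.8286,4.8282) = 30.3637°
θ_1 = β − ψ = -60.0041°
θ_3 = φ − θ_1 − θ_2 = 60.0004° (wrapped to (-180°,180°])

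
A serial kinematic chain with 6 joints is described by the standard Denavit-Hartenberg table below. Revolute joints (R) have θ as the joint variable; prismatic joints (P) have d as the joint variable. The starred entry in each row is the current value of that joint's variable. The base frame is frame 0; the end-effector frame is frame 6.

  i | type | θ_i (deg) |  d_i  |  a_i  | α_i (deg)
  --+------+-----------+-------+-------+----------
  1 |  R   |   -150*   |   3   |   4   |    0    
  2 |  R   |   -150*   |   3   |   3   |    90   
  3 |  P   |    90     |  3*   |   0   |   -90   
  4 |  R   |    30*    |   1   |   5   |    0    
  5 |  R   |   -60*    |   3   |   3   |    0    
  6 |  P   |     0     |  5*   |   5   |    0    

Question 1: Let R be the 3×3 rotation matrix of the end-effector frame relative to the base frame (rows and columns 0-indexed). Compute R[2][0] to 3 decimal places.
End-effector x-axis (col 0 of R) = (0.4330,-0.2500,0.8660)
R[2][0] = 0.8660

0.866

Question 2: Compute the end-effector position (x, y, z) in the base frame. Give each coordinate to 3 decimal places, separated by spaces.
-2.567 -9.446 17.258

after link 1: o_1 = (-3.4641, -2.0000, 3.0000)
after link 2: o_2 = (-1.9641, 0.5981, 6.0000)
after link 3: o_3 = (0.6340, -0.9019, 6.0000)
after link 4: o_4 = (-2.0311, -0.5179, 10.3301)
after link 5: o_5 = (-2.2321, -3.8660, 12.9282)
after link 6: o_6 = (-2.5670, -9.4462, 17.2583)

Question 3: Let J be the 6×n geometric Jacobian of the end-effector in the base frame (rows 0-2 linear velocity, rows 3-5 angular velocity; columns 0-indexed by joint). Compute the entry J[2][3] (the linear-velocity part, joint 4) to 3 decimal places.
1.500

axis z_3 = (-0.5000,-0.8660,0.0000); lever o_n−o_3 = (-3.2010,-8.5442,11.2583)
cross product → J_v[:, 3] = (-9.7500,5.6292,1.5000)
J_ω[:, 3] = z_3
entry J[2][3] = 1.5000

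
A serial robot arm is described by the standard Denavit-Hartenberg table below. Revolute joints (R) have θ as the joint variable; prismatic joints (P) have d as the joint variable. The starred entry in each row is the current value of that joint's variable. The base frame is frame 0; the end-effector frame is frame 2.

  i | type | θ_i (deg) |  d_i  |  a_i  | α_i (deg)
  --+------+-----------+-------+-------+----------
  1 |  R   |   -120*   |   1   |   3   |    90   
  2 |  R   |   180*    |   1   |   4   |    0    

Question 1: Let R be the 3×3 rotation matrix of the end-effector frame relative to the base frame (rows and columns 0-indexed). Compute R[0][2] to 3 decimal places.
-0.866

End-effector z-axis (col 2 of R) = (-0.8660,0.5000,0.0000)
R[0][2] = -0.8660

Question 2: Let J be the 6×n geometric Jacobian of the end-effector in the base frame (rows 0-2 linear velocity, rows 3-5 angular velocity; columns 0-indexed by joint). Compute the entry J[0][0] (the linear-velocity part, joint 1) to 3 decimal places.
axis z_0 = ẑ; lever o_n−o_0 = (-0.3660,1.3660,1.0000)
cross product → J_v[:, 0] = (-1.3660,-0.3660,0.0000)
J_ω[:, 0] = z_0
entry J[0][0] = -1.3660

-1.366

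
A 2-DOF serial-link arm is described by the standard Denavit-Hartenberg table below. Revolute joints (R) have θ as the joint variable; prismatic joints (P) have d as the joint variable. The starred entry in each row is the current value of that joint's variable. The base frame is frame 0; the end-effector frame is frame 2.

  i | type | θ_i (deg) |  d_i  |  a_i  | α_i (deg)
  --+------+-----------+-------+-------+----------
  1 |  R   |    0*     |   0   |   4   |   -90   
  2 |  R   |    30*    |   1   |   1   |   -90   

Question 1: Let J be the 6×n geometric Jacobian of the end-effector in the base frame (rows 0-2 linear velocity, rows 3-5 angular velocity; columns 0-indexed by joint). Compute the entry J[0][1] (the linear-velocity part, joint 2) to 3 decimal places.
axis z_1 = (0.0000,1.0000,0.0000); lever o_n−o_1 = (0.8660,1.0000,-0.5000)
cross product → J_v[:, 1] = (-0.5000,0.0000,-0.8660)
J_ω[:, 1] = z_1
entry J[0][1] = -0.5000

-0.500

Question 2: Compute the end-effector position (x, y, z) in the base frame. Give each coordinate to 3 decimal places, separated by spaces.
4.866 1.000 -0.500

after link 1: o_1 = (4.0000, 0.0000, 0.0000)
after link 2: o_2 = (4.8660, 1.0000, -0.5000)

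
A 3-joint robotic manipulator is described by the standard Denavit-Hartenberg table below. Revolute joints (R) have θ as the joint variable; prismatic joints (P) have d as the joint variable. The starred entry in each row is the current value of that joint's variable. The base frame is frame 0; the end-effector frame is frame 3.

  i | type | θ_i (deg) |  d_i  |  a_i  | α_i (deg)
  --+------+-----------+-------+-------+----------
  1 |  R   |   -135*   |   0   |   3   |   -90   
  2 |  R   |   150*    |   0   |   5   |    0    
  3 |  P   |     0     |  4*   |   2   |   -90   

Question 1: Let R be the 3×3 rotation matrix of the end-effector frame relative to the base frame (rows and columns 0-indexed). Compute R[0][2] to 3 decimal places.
0.354

End-effector z-axis (col 2 of R) = (0.3536,0.3536,0.8660)
R[0][2] = 0.3536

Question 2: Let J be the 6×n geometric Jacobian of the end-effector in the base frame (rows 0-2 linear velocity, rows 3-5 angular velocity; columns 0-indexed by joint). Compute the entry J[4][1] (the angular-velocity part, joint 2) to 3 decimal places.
axis z_1 = (0.7071,-0.7071,0.0000); lever o_n−o_1 = (7.1150,1.4582,-3.5000)
cross product → J_v[:, 1] = (2.4749,2.4749,6.0622)
J_ω[:, 1] = z_1
entry J[4][1] = -0.7071

-0.707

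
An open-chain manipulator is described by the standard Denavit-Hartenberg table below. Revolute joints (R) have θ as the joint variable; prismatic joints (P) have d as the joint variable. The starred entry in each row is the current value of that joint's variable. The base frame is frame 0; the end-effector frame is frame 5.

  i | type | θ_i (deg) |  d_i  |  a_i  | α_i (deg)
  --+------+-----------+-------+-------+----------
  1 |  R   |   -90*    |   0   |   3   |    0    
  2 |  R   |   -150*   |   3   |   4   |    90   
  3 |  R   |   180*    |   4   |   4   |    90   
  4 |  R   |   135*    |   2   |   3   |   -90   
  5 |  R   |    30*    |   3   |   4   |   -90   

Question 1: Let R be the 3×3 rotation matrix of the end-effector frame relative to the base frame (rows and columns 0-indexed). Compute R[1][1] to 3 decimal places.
-0.259

End-effector y-axis (col 1 of R) = (0.9659,-0.2588,-0.0000)
R[1][1] = -0.2588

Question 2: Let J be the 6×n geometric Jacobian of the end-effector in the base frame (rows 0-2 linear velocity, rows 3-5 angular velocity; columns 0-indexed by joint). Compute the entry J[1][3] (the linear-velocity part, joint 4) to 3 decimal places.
axis z_3 = (-0.0000,0.0000,1.0000); lever o_n−o_3 = (-1.2247,7.0203,0.0000)
cross product → J_v[:, 3] = (-7.0203,-1.2247,-0.0000)
J_ω[:, 3] = z_3
entry J[1][3] = -1.2247

-1.225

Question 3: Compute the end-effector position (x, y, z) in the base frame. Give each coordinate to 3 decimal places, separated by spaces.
after link 1: o_1 = (0.0000, -3.0000, 0.0000)
after link 2: o_2 = (-2.0000, 0.4641, 3.0000)
after link 3: o_3 = (3.4641, -1.0000, 3.0000)
after link 4: o_4 = (4.2406, 1.8978, 5.0000)
after link 5: o_5 = (2.2394, 6.0203, 3.0000)

2.239 6.020 3.000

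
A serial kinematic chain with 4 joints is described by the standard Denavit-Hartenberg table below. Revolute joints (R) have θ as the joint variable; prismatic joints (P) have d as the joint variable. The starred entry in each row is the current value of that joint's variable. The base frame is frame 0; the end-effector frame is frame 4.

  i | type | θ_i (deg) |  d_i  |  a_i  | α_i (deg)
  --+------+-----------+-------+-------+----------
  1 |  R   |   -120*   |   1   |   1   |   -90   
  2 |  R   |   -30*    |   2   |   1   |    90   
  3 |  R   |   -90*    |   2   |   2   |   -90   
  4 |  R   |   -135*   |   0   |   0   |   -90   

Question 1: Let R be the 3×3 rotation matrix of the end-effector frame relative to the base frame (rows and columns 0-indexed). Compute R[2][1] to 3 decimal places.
-0.500

End-effector y-axis (col 1 of R) = (0.4330,0.7500,-0.5000)
R[2][1] = -0.5000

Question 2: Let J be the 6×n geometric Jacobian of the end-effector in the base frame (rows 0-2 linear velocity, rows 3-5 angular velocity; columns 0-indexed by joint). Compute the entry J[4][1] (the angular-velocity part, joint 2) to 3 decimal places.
axis z_1 = (0.8660,-0.5000,0.0000); lever o_n−o_1 = (0.0670,0.1160,2.2321)
cross product → J_v[:, 1] = (-1.1160,-1.9330,0.1340)
J_ω[:, 1] = z_1
entry J[4][1] = -0.5000

-0.500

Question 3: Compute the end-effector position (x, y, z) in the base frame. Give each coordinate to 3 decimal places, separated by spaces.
-0.433 -0.750 3.232

after link 1: o_1 = (-0.5000, -0.8660, 1.0000)
after link 2: o_2 = (0.7990, -2.6160, 1.5000)
after link 3: o_3 = (-0.4330, -0.7500, 3.2321)
after link 4: o_4 = (-0.4330, -0.7500, 3.2321)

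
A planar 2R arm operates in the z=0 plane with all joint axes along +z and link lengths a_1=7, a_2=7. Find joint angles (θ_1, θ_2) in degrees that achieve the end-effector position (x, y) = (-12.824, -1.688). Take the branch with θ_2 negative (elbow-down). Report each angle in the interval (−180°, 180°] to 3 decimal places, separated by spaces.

cos θ_2 = (167.3043−7²−7²)/(2·7·7) = 0.7072; θ_2 = -44.9935° (elbow-down)
β = atan2(-1.6880,-12.8240) = -172.5014°; ψ = atan2(-4.9492,11.9503) = -22.4968°
θ_1 = β − ψ = -150.0046°

-150.005 -44.994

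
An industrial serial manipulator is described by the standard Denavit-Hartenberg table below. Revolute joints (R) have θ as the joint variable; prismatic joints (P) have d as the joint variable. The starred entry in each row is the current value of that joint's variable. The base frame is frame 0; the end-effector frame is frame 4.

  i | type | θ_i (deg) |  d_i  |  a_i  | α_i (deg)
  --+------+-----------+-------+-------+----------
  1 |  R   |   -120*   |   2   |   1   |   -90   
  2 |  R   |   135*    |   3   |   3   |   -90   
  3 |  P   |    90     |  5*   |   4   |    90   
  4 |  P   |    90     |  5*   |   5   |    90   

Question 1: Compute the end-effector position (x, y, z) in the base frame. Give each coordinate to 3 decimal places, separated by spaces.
4.998 10.657 3.414

after link 1: o_1 = (-0.5000, -0.8660, 2.0000)
after link 2: o_2 = (3.1587, -0.5289, -0.1213)
after link 3: o_3 = (1.4624, 4.5330, 3.4142)
after link 4: o_4 = (4.9979, 10.6567, 3.4142)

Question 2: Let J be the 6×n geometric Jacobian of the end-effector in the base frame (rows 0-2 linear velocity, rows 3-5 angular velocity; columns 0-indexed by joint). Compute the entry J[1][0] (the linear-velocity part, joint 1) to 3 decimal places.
axis z_0 = ẑ; lever o_n−o_0 = (4.9979,10.6567,3.4142)
cross product → J_v[:, 0] = (-10.6567,4.9979,0.0000)
J_ω[:, 0] = z_0
entry J[1][0] = 4.9979

4.998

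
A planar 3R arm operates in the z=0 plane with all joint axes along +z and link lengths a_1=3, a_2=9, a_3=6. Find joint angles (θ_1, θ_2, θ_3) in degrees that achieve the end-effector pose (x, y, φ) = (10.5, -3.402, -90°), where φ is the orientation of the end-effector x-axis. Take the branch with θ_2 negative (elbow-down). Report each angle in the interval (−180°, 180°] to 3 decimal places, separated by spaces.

60.000 -60.000 -90.000

wrist centre = target − a_3·(cos φ, sin φ) = (10.5000, 2.5980)
cos θ_2 = (116.9996−3²−9²)/(2·3·9) = 0.5000; θ_2 = -60.0005° (elbow-down)
β = atan2(2.5980,10.5000) = 13.8975°; ψ = atan2(-7.7943,7.4999) = -46.1025°
θ_1 = β − ψ = 60.0000°
θ_3 = φ − θ_1 − θ_2 = -89.9995° (wrapped to (-180°,180°])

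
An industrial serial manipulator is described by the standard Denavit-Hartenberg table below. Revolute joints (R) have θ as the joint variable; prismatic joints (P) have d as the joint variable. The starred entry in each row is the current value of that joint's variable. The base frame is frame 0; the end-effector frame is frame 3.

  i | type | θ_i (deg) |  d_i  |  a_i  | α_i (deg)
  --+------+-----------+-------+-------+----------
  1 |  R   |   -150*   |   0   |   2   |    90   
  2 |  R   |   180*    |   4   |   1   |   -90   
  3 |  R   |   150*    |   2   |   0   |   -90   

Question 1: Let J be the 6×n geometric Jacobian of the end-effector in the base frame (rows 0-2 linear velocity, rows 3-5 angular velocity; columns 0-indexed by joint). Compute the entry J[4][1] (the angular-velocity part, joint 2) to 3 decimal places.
0.866

axis z_1 = (-0.5000,0.8660,0.0000); lever o_n−o_1 = (-1.1340,3.9641,-2.0000)
cross product → J_v[:, 1] = (-1.7321,-1.0000,-1.0000)
J_ω[:, 1] = z_1
entry J[4][1] = 0.8660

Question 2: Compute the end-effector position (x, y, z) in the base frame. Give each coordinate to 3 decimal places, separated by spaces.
after link 1: o_1 = (-1.7321, -1.0000, 0.0000)
after link 2: o_2 = (-2.8660, 2.9641, 0.0000)
after link 3: o_3 = (-2.8660, 2.9641, -2.0000)

-2.866 2.964 -2.000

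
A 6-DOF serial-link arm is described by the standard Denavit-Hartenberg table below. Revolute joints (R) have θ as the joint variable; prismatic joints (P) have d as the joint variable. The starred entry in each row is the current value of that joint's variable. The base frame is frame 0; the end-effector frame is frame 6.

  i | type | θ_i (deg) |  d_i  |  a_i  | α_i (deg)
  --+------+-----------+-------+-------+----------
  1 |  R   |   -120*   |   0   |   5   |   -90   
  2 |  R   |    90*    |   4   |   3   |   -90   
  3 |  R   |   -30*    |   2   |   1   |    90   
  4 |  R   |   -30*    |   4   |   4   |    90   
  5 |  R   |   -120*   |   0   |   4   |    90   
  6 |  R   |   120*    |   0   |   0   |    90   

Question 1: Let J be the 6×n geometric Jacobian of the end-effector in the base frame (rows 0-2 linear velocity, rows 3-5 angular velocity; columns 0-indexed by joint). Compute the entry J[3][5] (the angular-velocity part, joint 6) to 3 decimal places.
axis z_5 = (0.2667,0.3460,0.8995); lever o_n−o_5 = (0.0000,0.0000,0.0000)
cross product → J_v[:, 5] = (0.0000,0.0000,0.0000)
J_ω[:, 5] = z_5
entry J[3][5] = 0.2667

0.267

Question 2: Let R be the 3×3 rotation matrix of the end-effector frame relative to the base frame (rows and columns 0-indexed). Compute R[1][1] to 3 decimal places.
0.346

End-effector y-axis (col 1 of R) = (0.2667,0.3460,0.8995)
R[1][1] = 0.3460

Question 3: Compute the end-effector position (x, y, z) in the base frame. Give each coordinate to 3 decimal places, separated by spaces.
3.049 -6.379 -5.098

after link 1: o_1 = (-2.5000, -4.3301, 0.0000)
after link 2: o_2 = (0.9641, -6.3301, -3.0000)
after link 3: o_3 = (2.3971, -4.8481, -3.8660)
after link 4: o_4 = (5.8971, -9.1782, -4.8660)
after link 5: o_5 = (3.0490, -6.3792, -5.0981)
after link 6: o_6 = (3.0490, -6.3792, -5.0981)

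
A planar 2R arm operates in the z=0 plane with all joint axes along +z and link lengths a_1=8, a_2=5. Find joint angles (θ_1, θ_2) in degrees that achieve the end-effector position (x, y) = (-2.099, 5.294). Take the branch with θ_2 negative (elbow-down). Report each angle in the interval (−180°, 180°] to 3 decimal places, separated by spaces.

cos θ_2 = (32.4322−8²−5²)/(2·8·5) = -0.7071; θ_2 = -134.9992° (elbow-down)
β = atan2(5.2940,-2.0990) = 111.6277°; ψ = atan2(-3.5356,4.4645) = -38.3768°
θ_1 = β − ψ = 150.0044°

150.004 -134.999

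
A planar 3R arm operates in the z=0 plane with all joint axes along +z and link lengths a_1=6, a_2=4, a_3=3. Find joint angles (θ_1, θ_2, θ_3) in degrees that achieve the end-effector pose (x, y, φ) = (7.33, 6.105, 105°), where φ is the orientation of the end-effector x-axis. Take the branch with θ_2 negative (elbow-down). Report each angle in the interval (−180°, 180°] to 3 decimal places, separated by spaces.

wrist centre = target − a_3·(cos φ, sin φ) = (8.1065, 3.2072)
cos θ_2 = (76.0009−6²−4²)/(2·6·4) = 0.5000; θ_2 = -59.9987° (elbow-down)
β = atan2(3.2072,8.1065) = 21.5856°; ψ = atan2(-3.4641,8.0001) = -23.4128°
θ_1 = β − ψ = 44.9984°
θ_3 = φ − θ_1 − θ_2 = 120.0003° (wrapped to (-180°,180°])

44.998 -59.999 120.000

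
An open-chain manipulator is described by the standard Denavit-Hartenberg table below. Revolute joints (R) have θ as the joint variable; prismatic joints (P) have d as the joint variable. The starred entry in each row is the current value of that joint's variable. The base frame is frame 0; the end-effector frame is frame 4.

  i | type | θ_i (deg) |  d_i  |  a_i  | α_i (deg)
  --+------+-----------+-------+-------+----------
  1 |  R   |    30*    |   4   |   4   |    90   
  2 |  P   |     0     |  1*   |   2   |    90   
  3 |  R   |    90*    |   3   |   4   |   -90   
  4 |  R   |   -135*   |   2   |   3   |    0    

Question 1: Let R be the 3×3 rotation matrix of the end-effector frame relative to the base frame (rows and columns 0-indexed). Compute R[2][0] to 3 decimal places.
-0.707

End-effector x-axis (col 0 of R) = (-0.3536,0.6124,-0.7071)
R[2][0] = -0.7071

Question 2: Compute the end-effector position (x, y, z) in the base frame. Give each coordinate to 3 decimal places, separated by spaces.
after link 1: o_1 = (3.4641, 2.0000, 4.0000)
after link 2: o_2 = (5.6962, 2.1340, 4.0000)
after link 3: o_3 = (7.6962, -1.3301, 1.0000)
after link 4: o_4 = (4.9034, -0.4930, -1.1213)

4.903 -0.493 -1.121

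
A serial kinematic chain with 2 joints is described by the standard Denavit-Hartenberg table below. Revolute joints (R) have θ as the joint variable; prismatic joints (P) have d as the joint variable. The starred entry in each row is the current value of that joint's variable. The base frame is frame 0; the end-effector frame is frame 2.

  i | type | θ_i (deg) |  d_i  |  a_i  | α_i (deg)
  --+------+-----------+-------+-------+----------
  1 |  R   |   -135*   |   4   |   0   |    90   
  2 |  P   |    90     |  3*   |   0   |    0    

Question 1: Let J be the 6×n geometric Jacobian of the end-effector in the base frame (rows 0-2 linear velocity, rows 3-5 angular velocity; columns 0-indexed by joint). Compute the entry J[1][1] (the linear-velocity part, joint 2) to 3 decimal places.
0.707

prismatic axis z_1 = (-0.7071,0.7071,0.0000)
J_v[:, 1] = z_1; J_ω[:, 1] = (0,0,0)
entry J[1][1] = 0.7071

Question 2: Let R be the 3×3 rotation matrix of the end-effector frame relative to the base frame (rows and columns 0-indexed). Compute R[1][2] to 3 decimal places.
End-effector z-axis (col 2 of R) = (-0.7071,0.7071,0.0000)
R[1][2] = 0.7071

0.707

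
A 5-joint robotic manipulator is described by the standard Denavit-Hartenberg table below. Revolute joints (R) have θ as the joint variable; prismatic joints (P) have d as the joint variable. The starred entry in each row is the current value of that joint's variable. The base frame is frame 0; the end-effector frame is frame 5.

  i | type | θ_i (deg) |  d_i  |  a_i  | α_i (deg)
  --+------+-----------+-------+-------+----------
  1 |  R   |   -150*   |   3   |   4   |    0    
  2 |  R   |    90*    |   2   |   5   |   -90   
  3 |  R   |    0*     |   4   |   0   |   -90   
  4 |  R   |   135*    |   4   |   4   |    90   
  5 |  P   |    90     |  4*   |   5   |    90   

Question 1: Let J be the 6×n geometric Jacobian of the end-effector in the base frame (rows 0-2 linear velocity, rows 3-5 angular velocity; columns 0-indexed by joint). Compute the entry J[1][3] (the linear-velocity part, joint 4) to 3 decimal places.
axis z_3 = (0.0000,0.0000,-1.0000); lever o_n−o_3 = (-4.8990,-2.8284,-9.0000)
cross product → J_v[:, 3] = (-2.8284,4.8990,0.0000)
J_ω[:, 3] = z_3
entry J[1][3] = 4.8990

4.899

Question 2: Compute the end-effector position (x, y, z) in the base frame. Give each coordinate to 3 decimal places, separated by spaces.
after link 1: o_1 = (-3.4641, -2.0000, 3.0000)
after link 2: o_2 = (-0.9641, -6.3301, 5.0000)
after link 3: o_3 = (2.5000, -4.3301, 5.0000)
after link 4: o_4 = (-1.3637, -3.2949, 1.0000)
after link 5: o_5 = (-2.3990, -7.1586, -4.0000)

-2.399 -7.159 -4.000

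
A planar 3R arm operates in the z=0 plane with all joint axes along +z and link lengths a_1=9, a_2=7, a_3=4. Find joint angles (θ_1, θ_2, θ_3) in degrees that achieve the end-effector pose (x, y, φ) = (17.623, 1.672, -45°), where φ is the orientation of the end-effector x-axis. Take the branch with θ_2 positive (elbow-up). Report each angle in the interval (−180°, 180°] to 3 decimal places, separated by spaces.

wrist centre = target − a_3·(cos φ, sin φ) = (14.7946, 4.5004)
cos θ_2 = (239.1332−9²−7²)/(2·9·7) = 0.8661; θ_2 = 29.9872° (elbow-up)
β = atan2(4.5004,14.7946) = 16.9195°; ψ = atan2(3.4986,15.0630) = 13.0761°
θ_1 = β − ψ = 3.8433°
θ_3 = φ − θ_1 − θ_2 = -78.8306° (wrapped to (-180°,180°])

3.843 29.987 -78.831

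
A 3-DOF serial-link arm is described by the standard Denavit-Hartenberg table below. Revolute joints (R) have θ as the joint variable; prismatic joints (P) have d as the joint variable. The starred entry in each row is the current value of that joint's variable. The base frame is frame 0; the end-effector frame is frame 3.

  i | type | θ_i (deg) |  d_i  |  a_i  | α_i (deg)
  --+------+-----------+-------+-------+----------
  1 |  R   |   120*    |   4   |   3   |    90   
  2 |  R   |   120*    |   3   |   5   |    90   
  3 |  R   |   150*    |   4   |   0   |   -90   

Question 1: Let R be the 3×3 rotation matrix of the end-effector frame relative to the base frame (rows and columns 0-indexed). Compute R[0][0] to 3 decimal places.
End-effector x-axis (col 0 of R) = (0.2165,0.6250,-0.7500)
R[0][0] = 0.2165

0.217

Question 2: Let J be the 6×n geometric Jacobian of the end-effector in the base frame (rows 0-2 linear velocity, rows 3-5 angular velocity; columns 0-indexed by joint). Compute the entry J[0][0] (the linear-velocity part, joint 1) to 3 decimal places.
-4.933

axis z_0 = ẑ; lever o_n−o_0 = (0.6160,4.9330,10.3301)
cross product → J_v[:, 0] = (-4.9330,0.6160,0.0000)
J_ω[:, 0] = z_0
entry J[0][0] = -4.9330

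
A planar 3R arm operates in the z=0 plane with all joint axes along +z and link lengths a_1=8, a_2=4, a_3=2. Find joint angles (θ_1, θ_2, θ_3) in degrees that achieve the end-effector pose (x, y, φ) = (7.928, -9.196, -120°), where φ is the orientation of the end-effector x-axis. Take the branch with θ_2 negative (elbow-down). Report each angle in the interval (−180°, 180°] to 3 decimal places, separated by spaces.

wrist centre = target − a_3·(cos φ, sin φ) = (8.9280, -7.4639)
cos θ_2 = (135.4197−8²−4²)/(2·8·4) = 0.8659; θ_2 = -30.0106° (elbow-down)
β = atan2(-7.4639,8.9280) = -39.8962°; ψ = atan2(-2.0006,11.4637) = -9.8995°
θ_1 = β − ψ = -29.9967°
θ_3 = φ − θ_1 − θ_2 = -59.9928° (wrapped to (-180°,180°])

-29.997 -30.011 -59.993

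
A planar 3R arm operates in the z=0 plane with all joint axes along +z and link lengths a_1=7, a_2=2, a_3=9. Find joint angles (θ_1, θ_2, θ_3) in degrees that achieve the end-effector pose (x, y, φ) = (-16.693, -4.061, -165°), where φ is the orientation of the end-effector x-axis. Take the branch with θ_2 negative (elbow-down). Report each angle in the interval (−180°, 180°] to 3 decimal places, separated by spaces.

wrist centre = target − a_3·(cos φ, sin φ) = (-7.9997, -1.7316)
cos θ_2 = (66.9932−7²−2²)/(2·7·2) = 0.4998; θ_2 = -60.0160° (elbow-down)
β = atan2(-1.7316,-7.9997) = -167.7860°; ψ = atan2(-1.7323,7.9995) = -12.2190°
θ_1 = β − ψ = -155.5671°
θ_3 = φ − θ_1 − θ_2 = 50.5831° (wrapped to (-180°,180°])

-155.567 -60.016 50.583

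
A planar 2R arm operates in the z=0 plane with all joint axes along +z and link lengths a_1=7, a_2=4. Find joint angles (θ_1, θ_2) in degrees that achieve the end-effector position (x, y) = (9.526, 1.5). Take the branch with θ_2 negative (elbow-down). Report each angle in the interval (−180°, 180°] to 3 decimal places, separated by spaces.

cos θ_2 = (92.9947−7²−4²)/(2·7·4) = 0.4999; θ_2 = -60.0063° (elbow-down)
β = atan2(1.5000,9.5260) = 8.9485°; ψ = atan2(-3.4643,8.9996) = -21.0538°
θ_1 = β − ψ = 30.0023°

30.002 -60.006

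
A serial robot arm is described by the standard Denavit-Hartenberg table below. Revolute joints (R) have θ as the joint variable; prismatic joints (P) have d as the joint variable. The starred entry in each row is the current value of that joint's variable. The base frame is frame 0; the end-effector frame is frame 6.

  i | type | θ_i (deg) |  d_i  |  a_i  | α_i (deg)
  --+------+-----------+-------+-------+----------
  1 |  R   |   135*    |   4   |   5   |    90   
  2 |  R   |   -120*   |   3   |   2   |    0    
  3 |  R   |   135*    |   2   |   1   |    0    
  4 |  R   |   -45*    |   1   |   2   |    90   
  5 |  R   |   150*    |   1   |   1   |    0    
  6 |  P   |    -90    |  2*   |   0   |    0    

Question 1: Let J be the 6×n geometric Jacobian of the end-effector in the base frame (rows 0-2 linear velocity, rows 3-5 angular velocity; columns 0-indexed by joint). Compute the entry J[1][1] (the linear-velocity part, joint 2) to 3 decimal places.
axis z_1 = (0.7071,0.7071,0.0000); lever o_n−o_1 = (4.9865,4.2059,-4.6383)
cross product → J_v[:, 1] = (-3.2798,3.2798,-0.5520)
J_ω[:, 1] = z_1
entry J[1][1] = 3.2798

3.280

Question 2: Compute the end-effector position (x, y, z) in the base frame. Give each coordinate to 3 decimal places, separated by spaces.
after link 1: o_1 = (-3.5355, 3.5355, 4.0000)
after link 2: o_2 = (-0.7071, 4.9497, 2.2679)
after link 3: o_3 = (0.0241, 7.0470, 2.5268)
after link 4: o_4 = (-0.4935, 8.9788, 1.5268)
after link 5: o_5 = (0.7439, 8.4485, 1.0938)
after link 6: o_6 = (1.4510, 7.7414, -0.6383)

1.451 7.741 -0.638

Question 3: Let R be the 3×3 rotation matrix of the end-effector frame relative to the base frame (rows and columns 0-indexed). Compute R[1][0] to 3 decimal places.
End-effector x-axis (col 0 of R) = (0.3062,0.9186,-0.2500)
R[1][0] = 0.9186

0.919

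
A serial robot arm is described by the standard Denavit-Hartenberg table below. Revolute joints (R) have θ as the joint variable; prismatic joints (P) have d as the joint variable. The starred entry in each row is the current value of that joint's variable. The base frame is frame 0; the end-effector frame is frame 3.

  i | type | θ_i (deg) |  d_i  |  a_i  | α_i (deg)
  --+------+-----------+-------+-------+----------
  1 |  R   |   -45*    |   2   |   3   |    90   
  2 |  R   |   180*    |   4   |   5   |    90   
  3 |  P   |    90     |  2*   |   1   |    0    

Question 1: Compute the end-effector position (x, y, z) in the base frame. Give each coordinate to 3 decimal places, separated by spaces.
after link 1: o_1 = (2.1213, -2.1213, 2.0000)
after link 2: o_2 = (-4.2426, -1.4142, 2.0000)
after link 3: o_3 = (-4.9497, -2.1213, 4.0000)

-4.950 -2.121 4.000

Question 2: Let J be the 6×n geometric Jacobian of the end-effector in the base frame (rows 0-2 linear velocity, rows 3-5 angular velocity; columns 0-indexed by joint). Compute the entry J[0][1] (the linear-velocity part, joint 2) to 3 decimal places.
axis z_1 = (-0.7071,-0.7071,0.0000); lever o_n−o_1 = (-7.0711,-0.0000,2.0000)
cross product → J_v[:, 1] = (-1.4142,1.4142,-5.0000)
J_ω[:, 1] = z_1
entry J[0][1] = -1.4142

-1.414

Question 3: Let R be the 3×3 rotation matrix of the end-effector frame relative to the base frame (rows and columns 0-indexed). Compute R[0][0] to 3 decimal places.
-0.707

End-effector x-axis (col 0 of R) = (-0.7071,-0.7071,0.0000)
R[0][0] = -0.7071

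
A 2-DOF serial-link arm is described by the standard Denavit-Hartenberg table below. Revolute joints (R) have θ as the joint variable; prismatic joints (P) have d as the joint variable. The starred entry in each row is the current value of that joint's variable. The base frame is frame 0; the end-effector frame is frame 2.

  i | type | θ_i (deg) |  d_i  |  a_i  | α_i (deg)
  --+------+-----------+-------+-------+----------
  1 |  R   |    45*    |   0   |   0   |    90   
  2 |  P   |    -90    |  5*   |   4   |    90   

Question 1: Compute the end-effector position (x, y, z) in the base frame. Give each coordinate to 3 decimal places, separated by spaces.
after link 1: o_1 = (0.0000, 0.0000, 0.0000)
after link 2: o_2 = (3.5355, -3.5355, -4.0000)

3.536 -3.536 -4.000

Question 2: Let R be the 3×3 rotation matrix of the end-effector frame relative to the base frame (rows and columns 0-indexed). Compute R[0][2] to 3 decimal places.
End-effector z-axis (col 2 of R) = (-0.7071,-0.7071,-0.0000)
R[0][2] = -0.7071

-0.707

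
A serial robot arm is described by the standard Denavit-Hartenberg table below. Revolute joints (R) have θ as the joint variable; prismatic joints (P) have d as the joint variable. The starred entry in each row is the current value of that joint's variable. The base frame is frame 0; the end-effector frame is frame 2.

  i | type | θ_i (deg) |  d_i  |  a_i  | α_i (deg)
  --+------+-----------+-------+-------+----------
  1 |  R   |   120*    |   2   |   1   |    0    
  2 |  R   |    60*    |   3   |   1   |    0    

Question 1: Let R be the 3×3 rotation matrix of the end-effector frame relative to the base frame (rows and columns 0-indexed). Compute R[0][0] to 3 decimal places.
-1.000

End-effector x-axis (col 0 of R) = (-1.0000,0.0000,0.0000)
R[0][0] = -1.0000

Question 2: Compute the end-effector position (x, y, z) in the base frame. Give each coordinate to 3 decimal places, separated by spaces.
-1.500 0.866 5.000

after link 1: o_1 = (-0.5000, 0.8660, 2.0000)
after link 2: o_2 = (-1.5000, 0.8660, 5.0000)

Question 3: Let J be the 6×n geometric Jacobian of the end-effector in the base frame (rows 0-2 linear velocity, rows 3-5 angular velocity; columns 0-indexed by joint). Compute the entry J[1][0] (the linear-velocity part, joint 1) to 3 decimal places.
-1.500

axis z_0 = ẑ; lever o_n−o_0 = (-1.5000,0.8660,5.0000)
cross product → J_v[:, 0] = (-0.8660,-1.5000,0.0000)
J_ω[:, 0] = z_0
entry J[1][0] = -1.5000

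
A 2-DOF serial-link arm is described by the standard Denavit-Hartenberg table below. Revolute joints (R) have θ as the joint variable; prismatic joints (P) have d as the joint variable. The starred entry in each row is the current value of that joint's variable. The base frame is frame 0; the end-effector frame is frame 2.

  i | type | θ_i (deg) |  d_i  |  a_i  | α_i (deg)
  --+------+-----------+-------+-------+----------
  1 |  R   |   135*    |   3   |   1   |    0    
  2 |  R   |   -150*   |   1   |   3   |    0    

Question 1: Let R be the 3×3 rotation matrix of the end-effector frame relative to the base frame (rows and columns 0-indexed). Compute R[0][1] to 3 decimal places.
End-effector y-axis (col 1 of R) = (0.2588,0.9659,0.0000)
R[0][1] = 0.2588

0.259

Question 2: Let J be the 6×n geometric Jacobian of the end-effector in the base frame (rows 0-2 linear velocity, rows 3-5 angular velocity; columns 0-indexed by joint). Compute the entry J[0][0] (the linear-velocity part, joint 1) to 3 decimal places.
0.069

axis z_0 = ẑ; lever o_n−o_0 = (2.1907,-0.0694,4.0000)
cross product → J_v[:, 0] = (0.0694,2.1907,-0.0000)
J_ω[:, 0] = z_0
entry J[0][0] = 0.0694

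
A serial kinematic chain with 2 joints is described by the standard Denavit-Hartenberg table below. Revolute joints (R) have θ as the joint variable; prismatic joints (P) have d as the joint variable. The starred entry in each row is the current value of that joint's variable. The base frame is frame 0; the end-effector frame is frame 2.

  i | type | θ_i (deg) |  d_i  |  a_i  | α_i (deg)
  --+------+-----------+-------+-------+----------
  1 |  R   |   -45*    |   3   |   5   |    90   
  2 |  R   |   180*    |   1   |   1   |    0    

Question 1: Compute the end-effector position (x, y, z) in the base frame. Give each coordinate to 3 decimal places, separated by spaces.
2.121 -3.536 3.000

after link 1: o_1 = (3.5355, -3.5355, 3.0000)
after link 2: o_2 = (2.1213, -3.5355, 3.0000)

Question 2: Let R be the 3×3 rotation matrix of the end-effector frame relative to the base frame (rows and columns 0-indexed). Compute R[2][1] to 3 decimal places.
-1.000

End-effector y-axis (col 1 of R) = (-0.0000,0.0000,-1.0000)
R[2][1] = -1.0000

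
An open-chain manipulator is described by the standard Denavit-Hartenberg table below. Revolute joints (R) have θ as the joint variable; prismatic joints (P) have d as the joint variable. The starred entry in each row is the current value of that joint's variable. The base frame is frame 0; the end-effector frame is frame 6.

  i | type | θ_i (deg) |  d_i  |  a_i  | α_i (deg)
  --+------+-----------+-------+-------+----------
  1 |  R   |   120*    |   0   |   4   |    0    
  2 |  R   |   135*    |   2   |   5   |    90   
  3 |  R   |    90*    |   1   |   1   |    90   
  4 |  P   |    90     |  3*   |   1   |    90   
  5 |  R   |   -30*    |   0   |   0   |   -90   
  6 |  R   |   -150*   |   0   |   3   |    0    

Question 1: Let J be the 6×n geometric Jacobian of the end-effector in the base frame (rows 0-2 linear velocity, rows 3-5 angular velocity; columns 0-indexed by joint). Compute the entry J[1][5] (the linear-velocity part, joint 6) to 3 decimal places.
axis z_5 = (-0.7071,-0.7071,0.0000); lever o_n−o_5 = (1.8371,-1.8371,1.5000)
cross product → J_v[:, 5] = (-1.0607,1.0607,2.5981)
J_ω[:, 5] = z_5
entry J[1][5] = 1.0607

1.061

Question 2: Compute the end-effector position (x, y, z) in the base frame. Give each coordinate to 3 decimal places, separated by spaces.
after link 1: o_1 = (-2.0000, 3.4641, 0.0000)
after link 2: o_2 = (-3.2941, -1.3655, 2.0000)
after link 3: o_3 = (-4.2600, -1.1067, 3.0000)
after link 4: o_4 = (-6.0024, -3.7457, 3.0000)
after link 5: o_5 = (-6.0024, -3.7457, 3.0000)
after link 6: o_6 = (-4.1653, -5.5828, 4.5000)

-4.165 -5.583 4.500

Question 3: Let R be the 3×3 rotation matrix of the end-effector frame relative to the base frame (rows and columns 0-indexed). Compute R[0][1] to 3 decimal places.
-0.354

End-effector y-axis (col 1 of R) = (-0.3536,0.3536,0.8660)
R[0][1] = -0.3536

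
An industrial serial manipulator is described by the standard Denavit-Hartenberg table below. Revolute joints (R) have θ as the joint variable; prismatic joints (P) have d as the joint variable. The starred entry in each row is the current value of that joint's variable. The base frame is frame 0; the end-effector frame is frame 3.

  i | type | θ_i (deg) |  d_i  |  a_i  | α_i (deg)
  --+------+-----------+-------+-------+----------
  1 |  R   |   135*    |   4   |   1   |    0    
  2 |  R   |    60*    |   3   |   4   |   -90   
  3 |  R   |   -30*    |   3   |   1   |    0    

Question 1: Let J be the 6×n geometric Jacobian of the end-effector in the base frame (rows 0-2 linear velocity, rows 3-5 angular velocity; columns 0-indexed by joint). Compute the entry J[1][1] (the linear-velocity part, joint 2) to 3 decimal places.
axis z_1 = (0.0000,0.0000,1.0000); lever o_n−o_1 = (-3.9238,-4.1572,3.5000)
cross product → J_v[:, 1] = (4.1572,-3.9238,0.0000)
J_ω[:, 1] = z_1
entry J[1][1] = -3.9238

-3.924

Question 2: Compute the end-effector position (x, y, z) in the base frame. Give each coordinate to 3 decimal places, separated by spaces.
after link 1: o_1 = (-0.7071, 0.7071, 4.0000)
after link 2: o_2 = (-4.5708, -0.3282, 7.0000)
after link 3: o_3 = (-4.6309, -3.4501, 7.5000)

-4.631 -3.450 7.500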